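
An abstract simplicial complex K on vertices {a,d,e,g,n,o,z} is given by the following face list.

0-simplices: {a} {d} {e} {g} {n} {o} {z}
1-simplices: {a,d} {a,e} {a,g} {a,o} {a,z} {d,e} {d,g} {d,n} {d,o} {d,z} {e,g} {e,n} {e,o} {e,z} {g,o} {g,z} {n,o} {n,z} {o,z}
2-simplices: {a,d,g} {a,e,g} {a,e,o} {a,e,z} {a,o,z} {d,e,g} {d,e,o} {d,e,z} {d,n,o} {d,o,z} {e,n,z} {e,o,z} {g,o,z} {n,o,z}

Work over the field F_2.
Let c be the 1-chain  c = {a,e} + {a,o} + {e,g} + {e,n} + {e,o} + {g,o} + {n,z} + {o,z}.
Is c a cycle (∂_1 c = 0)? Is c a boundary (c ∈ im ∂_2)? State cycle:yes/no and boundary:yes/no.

n_0=7 n_1=19 n_2=14  [Z2]
∂1: piv[ad,ae,ag,ao,az,dn] rk=6  ker:de,dg,do,dz,eg,en,eo,ez,go,gz,no,nz,oz
∂2: piv[adg,aeg,aeo,aez,aoz,deg,deo,dez,dno,enz,goz,noz] rk=12  ker:doz,eoz
∂1c = 0
c vs im∂2: residual ≠ 0 ⇒ not boundary

cycle:yes boundary:no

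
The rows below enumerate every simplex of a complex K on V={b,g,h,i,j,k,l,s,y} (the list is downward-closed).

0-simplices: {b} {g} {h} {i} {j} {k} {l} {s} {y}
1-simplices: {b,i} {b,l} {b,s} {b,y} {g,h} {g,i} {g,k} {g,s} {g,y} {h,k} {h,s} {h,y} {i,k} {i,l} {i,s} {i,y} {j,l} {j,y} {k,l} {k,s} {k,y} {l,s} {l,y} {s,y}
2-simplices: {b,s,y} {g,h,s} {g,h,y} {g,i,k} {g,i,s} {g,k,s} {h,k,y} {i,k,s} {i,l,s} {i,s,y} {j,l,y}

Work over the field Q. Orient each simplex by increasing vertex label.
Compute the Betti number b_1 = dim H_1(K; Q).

b_1=6

n_0=9 n_1=24 n_2=11  [Q]
∂1: piv[bi,bl,bs,by,gh,gi,gk,jl] rk=8  ker:gs,gy,hk,hs,hy,ik,il,is,iy,jy,kl,ks,ky,ls,ly,sy
∂2: piv[bsy,ghs,ghy,gik,gis,gks,hky,ils,isy,jly] rk=10  ker:iks
b_1=(24−8)−10=6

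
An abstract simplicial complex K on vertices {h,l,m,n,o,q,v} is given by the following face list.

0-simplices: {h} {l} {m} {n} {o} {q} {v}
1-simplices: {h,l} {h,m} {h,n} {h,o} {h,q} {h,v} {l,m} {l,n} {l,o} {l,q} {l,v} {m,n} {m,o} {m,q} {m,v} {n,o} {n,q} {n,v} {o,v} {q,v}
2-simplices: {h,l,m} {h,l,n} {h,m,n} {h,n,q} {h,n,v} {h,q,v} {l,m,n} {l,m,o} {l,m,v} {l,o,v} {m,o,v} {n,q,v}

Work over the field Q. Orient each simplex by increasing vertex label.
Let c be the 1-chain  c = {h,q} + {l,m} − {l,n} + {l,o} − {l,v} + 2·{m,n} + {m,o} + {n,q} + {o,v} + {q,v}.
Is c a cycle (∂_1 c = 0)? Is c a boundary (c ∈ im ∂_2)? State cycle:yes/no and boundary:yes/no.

n_0=7 n_1=20 n_2=12  [Q]
∂1: piv[hl,hm,hn,ho,hq,hv] rk=6  ker:lm,ln,lo,lq,lv,mn,mo,mq,mv,no,nq,nv,ov,qv
∂2: piv[hlm,hln,hmn,hnq,hnv,hqv,lmo,lmv,lov] rk=9  ker:lmn,mov,nqv
∂1c = −{h} − 2·{m} + {o} + {q} + {v}

cycle:no boundary:no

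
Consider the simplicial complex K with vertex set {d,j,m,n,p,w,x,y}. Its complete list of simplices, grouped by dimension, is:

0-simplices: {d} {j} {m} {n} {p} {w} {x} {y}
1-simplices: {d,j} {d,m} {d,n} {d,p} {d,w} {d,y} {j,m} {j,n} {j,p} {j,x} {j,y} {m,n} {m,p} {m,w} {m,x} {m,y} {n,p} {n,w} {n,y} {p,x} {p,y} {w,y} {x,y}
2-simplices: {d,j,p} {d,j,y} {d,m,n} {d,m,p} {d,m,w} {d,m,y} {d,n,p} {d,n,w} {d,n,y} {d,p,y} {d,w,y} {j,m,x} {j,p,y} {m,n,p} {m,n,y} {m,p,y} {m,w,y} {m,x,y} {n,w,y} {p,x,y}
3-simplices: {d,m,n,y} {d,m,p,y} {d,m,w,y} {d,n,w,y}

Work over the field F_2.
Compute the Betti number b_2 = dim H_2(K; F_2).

n_0=8 n_1=23 n_2=20 n_3=4  [Z2]
∂1: piv[dj,dm,dn,dp,dw,dy,jx] rk=7  ker:jm,jn,jp,jy,mn,mp,mw,mx,my,np,nw,ny,px,py,wy,xy
∂2: piv[djp,djy,dmn,dmp,dmw,dmy,dnp,dnw,dny,dpy,dwy,jmx,mxy,pxy] rk=14  ker:jpy,mnp,mny,mpy,mwy,nwy
∂3: piv[dmny,dmpy,dmwy,dnwy] rk=4
b_2=(20−14)−4=2

b_2=2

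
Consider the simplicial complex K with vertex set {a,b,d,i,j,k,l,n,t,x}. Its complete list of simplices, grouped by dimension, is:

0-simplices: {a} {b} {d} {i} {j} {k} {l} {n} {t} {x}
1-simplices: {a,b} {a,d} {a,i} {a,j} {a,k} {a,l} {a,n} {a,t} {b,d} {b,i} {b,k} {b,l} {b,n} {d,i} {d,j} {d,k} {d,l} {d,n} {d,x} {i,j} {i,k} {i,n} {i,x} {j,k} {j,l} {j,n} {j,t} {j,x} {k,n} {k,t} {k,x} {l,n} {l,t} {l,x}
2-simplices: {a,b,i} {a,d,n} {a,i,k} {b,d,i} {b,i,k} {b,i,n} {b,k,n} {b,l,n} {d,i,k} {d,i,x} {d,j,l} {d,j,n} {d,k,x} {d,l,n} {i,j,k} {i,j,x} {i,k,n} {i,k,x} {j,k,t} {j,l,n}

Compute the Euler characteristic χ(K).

n_0=10 n_1=34 n_2=20
χ=+10−34+20=-4

χ(K)=-4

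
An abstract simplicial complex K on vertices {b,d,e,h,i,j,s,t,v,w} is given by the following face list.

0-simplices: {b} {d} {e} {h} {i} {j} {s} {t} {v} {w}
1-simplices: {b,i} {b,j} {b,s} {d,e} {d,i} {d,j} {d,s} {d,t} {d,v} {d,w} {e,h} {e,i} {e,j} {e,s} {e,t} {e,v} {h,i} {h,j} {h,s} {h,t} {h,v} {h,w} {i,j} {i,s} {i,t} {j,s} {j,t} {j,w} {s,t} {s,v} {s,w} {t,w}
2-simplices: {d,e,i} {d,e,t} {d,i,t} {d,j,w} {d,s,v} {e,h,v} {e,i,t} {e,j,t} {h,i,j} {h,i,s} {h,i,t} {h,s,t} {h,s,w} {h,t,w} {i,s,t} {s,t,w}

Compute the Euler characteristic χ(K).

χ(K)=-6

n_0=10 n_1=32 n_2=16
χ=+10−32+16=-6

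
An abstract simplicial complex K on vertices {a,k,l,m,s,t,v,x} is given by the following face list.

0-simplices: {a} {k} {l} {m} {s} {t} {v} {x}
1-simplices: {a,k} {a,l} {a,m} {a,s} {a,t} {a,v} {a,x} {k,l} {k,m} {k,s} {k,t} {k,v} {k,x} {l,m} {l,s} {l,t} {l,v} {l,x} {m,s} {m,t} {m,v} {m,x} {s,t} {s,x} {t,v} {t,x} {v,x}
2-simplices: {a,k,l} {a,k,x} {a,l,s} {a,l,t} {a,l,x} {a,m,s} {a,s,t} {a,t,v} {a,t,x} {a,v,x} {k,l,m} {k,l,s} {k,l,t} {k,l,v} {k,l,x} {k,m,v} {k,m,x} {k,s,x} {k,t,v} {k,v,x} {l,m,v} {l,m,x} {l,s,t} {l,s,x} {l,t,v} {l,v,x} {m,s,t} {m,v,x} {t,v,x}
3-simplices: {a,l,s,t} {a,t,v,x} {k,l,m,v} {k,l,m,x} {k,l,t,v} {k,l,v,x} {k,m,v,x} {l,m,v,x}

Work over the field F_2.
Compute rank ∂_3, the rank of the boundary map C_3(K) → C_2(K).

rank∂_3=7

n_0=8 n_1=27 n_2=29 n_3=8  [Z2]
∂1: piv[ak,al,am,as,at,av,ax] rk=7  ker:kl,km,ks,kt,kv,kx,lm,ls,lt,lv,lx,ms,mt,mv,mx,st,sx,tv,tx,vx
∂2: piv[akl,akx,als,alt,alx,ams,ast,atv,atx,avx,klm,kls,klt,klv,kmv,kmx,ksx,ktv,mst] rk=19  ker:klx,kvx,lmv,lmx,lst,lsx,ltv,lvx,mvx,tvx
∂3: piv[alst,atvx,klmv,klmx,kltv,klvx,kmvx] rk=7  ker:lmvx
rk∂_3=7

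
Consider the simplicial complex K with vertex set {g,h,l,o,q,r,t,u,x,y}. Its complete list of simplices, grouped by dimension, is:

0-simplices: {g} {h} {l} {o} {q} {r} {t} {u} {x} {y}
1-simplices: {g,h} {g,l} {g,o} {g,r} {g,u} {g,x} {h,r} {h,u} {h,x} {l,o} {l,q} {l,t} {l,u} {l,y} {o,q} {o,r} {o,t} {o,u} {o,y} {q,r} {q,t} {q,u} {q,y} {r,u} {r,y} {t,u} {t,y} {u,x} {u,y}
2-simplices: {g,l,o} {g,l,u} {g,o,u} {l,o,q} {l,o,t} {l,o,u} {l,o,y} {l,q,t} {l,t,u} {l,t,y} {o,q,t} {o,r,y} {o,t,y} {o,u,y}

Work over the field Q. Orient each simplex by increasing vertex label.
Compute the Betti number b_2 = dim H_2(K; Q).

b_2=3

n_0=10 n_1=29 n_2=14  [Q]
∂1: piv[gh,gl,go,gr,gu,gx,lq,lt,ly] rk=9  ker:hr,hu,hx,lo,lu,oq,or,ot,ou,oy,qr,qt,qu,qy,ru,ry,tu,ty,ux,uy
∂2: piv[glo,glu,gou,loq,lot,loy,lqt,ltu,lty,ory,ouy] rk=11  ker:lou,oqt,oty
b_2=(14−11)−0=3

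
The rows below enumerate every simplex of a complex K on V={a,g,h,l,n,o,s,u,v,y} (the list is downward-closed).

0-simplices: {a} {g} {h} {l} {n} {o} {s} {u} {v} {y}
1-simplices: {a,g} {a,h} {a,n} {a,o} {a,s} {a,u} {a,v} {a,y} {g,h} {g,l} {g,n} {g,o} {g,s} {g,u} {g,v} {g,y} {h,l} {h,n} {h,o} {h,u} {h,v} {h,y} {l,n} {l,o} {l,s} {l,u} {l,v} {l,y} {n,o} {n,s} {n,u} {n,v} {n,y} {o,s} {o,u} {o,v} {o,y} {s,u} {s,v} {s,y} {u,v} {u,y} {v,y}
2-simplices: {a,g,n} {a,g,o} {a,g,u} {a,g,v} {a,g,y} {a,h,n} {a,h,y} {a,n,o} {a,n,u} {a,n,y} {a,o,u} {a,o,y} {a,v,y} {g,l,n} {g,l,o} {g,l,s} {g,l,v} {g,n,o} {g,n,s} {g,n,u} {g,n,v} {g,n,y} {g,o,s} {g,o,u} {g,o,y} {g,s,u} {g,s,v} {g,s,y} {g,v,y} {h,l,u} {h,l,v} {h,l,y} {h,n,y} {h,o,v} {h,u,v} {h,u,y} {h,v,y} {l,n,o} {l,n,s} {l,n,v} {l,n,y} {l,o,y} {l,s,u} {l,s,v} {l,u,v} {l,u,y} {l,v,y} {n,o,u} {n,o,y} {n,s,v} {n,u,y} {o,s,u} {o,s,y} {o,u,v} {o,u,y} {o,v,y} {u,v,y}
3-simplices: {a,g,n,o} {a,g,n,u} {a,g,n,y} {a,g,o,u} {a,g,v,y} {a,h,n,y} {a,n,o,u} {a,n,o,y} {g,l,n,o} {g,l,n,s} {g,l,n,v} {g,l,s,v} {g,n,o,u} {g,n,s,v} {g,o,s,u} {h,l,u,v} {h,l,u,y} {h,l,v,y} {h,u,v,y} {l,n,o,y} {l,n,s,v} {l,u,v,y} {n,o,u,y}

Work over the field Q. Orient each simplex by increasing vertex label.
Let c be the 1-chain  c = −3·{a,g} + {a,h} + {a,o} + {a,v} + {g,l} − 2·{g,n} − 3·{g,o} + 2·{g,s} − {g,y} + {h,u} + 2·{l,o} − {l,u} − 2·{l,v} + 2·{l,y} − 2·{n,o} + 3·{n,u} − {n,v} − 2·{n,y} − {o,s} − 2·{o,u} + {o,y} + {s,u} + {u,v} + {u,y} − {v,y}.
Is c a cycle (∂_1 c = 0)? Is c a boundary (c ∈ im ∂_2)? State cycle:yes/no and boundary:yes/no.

n_0=10 n_1=43 n_2=57 n_3=23  [Q]
∂1: piv[ag,ah,an,ao,as,au,av,ay,gl] rk=9  ker:gh,gn,go,gs,gu,gv,gy,hl,hn,ho,hu,hv,hy,ln,lo,ls,lu,lv,ly,no,ns,nu,nv,ny,os,ou,ov,oy,su,sv,sy,uv,uy,vy
∂2: piv[agn,ago,agu,agv,agy,ahn,ahy,ano,anu,any,aou,aoy,avy,gln,glo,gls,glv,gns,gnv,gos,gsu,gsv,gsy,hlu,hlv,hly,hov,huv,huy,hvy,lsu,ouv] rk=32  ker:gno,gnu,gny,gou,goy,gvy,hny,lno,lns,lnv,lny,loy,lsv,luv,luy,lvy,nou,noy,nsv,nuy,osu,osy,ouy,ovy,uvy
∂3: piv[agno,agnu,agny,agou,agvy,ahny,anou,anoy,glno,glns,glnv,glsv,gnsv,gosu,hluv,hluy,hlvy,huvy,lnoy,nouy] rk=20  ker:gnou,lnsv,luvy
∂1c = 0
c vs im∂2: reduces to 0 ⇒ boundary

cycle:yes boundary:yes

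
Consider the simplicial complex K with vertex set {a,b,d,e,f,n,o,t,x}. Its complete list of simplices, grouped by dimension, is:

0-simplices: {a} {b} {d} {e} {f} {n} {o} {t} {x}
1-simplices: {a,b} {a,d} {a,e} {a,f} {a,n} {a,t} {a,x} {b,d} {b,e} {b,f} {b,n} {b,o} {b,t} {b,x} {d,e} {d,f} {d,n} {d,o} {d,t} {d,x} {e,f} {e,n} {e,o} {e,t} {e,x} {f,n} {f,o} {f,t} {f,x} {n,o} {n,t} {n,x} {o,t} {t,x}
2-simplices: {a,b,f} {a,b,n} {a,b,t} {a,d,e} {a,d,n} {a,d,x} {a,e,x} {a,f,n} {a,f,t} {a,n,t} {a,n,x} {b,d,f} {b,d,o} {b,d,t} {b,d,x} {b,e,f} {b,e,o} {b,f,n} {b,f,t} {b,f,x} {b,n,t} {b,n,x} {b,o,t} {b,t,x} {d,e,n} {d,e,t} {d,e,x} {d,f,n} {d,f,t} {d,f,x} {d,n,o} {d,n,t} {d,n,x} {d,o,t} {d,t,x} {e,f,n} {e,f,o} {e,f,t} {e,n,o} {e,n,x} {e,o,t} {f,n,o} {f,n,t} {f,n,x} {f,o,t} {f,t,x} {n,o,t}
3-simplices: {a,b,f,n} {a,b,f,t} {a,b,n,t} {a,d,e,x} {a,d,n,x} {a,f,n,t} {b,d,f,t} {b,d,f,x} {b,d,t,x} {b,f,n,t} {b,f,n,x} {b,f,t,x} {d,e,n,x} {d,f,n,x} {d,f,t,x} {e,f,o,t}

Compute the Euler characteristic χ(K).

n_0=9 n_1=34 n_2=47 n_3=16
χ=+9−34+47−16=6

χ(K)=6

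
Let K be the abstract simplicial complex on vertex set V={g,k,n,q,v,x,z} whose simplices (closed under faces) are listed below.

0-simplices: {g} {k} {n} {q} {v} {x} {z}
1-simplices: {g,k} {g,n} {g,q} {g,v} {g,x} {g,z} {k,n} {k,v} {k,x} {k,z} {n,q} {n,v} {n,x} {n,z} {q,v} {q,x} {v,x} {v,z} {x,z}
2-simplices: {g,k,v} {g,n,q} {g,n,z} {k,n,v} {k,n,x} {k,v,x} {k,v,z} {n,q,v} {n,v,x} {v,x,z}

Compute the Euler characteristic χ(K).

n_0=7 n_1=19 n_2=10
χ=+7−19+10=-2

χ(K)=-2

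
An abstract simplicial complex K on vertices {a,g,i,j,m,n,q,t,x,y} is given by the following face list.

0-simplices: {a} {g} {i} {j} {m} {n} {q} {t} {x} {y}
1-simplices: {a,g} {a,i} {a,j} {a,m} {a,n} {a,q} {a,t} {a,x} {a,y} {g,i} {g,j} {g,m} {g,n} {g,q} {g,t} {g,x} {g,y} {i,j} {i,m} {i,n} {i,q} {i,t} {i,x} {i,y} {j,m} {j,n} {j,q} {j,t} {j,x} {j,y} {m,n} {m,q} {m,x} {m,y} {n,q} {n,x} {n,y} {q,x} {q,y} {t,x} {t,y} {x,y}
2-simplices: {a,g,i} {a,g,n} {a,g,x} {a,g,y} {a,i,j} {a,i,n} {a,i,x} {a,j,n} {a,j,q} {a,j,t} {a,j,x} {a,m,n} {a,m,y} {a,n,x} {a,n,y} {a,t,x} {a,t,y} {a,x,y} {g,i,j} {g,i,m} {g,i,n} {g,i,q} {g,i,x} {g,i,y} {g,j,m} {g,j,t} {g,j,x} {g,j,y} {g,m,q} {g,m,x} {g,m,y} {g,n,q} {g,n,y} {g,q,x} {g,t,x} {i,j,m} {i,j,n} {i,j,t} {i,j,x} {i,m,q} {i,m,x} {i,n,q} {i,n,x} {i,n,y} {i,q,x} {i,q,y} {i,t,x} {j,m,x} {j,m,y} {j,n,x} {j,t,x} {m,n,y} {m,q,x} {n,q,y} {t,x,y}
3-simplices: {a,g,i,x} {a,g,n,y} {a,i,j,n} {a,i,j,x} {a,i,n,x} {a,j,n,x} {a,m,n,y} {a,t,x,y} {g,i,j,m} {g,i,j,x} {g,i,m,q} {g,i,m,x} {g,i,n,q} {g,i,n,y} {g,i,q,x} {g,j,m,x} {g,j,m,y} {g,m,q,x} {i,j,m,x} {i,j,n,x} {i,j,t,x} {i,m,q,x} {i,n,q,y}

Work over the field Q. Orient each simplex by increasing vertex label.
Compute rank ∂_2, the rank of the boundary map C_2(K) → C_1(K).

rank∂_2=32

n_0=10 n_1=42 n_2=55 n_3=23  [Q]
∂1: piv[ag,ai,aj,am,an,aq,at,ax,ay] rk=9  ker:gi,gj,gm,gn,gq,gt,gx,gy,ij,im,in,iq,it,ix,iy,jm,jn,jq,jt,jx,jy,mn,mq,mx,my,nq,nx,ny,qx,qy,tx,ty,xy
∂2: piv[agi,agn,agx,agy,aij,ain,aix,ajn,ajq,ajt,ajx,amn,amy,anx,any,atx,aty,axy,gij,gim,giq,giy,gjm,gjt,gjy,gmq,gmx,gmy,gnq,gqx,ijt,iqy] rk=32  ker:gin,gix,gjx,gny,gtx,ijm,ijn,ijx,imq,imx,inq,inx,iny,iqx,itx,jmx,jmy,jnx,jtx,mny,mqx,nqy,txy
∂3: piv[agix,agny,aijn,aijx,ainx,ajnx,amny,atxy,gijm,gijx,gimq,gimx,ginq,giny,giqx,gjmx,gjmy,gmqx,ijtx,inqy] rk=20  ker:ijmx,ijnx,imqx
rk∂_2=32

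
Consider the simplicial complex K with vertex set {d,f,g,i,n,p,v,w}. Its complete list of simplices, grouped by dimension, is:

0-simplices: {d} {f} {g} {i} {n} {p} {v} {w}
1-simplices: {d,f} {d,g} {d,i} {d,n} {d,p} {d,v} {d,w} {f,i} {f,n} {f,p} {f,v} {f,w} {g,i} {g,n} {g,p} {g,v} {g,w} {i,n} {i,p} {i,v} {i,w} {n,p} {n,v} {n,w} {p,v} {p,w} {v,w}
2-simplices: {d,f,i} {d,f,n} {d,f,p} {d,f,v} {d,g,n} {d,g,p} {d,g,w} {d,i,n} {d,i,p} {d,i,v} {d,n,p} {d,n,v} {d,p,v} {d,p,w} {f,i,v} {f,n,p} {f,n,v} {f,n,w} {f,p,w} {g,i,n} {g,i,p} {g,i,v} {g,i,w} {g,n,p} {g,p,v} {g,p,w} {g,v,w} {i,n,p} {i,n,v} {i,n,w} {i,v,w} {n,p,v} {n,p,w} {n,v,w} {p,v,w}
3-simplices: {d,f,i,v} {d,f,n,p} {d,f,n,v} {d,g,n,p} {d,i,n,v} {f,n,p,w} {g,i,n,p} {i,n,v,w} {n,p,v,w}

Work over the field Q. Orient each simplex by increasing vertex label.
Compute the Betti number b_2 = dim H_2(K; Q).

b_2=6

n_0=8 n_1=27 n_2=35 n_3=9  [Q]
∂1: piv[df,dg,di,dn,dp,dv,dw] rk=7  ker:fi,fn,fp,fv,fw,gi,gn,gp,gv,gw,in,ip,iv,iw,np,nv,nw,pv,pw,vw
∂2: piv[dfi,dfn,dfp,dfv,dgn,dgp,dgw,din,dip,div,dnp,dnv,dpv,dpw,fnw,fpw,gin,giv,giw,gvw] rk=20  ker:fiv,fnp,fnv,gip,gnp,gpv,gpw,inp,inv,inw,ivw,npv,npw,nvw,pvw
∂3: piv[dfiv,dfnp,dfnv,dgnp,dinv,fnpw,ginp,invw,npvw] rk=9
b_2=(35−20)−9=6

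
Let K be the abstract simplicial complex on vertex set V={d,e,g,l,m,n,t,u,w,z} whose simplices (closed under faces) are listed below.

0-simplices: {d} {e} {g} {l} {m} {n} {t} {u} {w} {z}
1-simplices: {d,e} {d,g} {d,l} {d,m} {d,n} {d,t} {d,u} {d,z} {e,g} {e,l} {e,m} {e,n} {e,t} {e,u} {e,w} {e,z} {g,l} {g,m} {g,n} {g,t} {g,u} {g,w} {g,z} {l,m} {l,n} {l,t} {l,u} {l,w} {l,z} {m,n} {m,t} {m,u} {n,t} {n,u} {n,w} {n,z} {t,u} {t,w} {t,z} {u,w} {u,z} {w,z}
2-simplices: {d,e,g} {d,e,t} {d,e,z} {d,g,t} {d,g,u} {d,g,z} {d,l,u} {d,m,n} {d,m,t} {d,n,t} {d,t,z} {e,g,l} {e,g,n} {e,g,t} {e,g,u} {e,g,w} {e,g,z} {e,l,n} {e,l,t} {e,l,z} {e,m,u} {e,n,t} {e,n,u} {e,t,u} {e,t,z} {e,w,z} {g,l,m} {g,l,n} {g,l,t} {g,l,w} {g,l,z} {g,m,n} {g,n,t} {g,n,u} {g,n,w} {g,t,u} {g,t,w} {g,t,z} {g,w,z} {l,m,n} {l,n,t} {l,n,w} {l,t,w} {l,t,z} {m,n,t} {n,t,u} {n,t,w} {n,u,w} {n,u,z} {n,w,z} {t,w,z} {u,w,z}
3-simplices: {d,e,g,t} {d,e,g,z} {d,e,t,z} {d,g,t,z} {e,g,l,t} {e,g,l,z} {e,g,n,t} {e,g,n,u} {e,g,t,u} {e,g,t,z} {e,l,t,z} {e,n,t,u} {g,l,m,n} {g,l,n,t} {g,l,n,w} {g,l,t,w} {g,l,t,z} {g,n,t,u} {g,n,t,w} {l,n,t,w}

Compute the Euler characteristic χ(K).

n_0=10 n_1=42 n_2=52 n_3=20
χ=+10−42+52−20=0

χ(K)=0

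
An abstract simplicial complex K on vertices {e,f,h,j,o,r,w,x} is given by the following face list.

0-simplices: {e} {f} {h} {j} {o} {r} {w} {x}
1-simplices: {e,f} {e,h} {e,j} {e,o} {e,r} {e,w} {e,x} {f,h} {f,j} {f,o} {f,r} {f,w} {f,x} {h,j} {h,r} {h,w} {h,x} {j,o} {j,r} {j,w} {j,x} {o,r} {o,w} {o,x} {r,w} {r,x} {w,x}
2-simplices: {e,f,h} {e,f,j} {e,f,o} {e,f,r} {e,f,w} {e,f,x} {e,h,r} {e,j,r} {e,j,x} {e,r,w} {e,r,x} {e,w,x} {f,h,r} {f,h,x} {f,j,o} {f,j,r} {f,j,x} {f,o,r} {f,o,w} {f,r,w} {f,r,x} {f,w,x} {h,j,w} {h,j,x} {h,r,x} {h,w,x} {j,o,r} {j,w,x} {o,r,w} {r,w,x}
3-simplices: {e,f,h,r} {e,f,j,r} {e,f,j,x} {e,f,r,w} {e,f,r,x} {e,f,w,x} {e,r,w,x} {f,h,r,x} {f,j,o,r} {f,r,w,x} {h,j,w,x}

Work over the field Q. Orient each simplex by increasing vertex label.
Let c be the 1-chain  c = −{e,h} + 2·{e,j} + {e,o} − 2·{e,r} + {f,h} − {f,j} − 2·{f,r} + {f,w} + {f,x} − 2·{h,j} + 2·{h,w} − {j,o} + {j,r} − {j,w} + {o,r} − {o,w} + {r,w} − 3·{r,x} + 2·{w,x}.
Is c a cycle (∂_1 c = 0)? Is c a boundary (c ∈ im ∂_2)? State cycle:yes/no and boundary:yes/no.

cycle:yes boundary:yes

n_0=8 n_1=27 n_2=30 n_3=11  [Q]
∂1: piv[ef,eh,ej,eo,er,ew,ex] rk=7  ker:fh,fj,fo,fr,fw,fx,hj,hr,hw,hx,jo,jr,jw,jx,or,ow,ox,rw,rx,wx
∂2: piv[efh,efj,efo,efr,efw,efx,ehr,ejr,ejx,erw,erx,ewx,fhx,fjo,for,fow,hjw,hjx,hwx] rk=19  ker:fhr,fjr,fjx,frw,frx,fwx,hrx,jor,jwx,orw,rwx
∂3: piv[efhr,efjr,efjx,efrw,efrx,efwx,erwx,fhrx,fjor,hjwx] rk=10  ker:frwx
∂1c = 0
c vs im∂2: reduces to 0 ⇒ boundary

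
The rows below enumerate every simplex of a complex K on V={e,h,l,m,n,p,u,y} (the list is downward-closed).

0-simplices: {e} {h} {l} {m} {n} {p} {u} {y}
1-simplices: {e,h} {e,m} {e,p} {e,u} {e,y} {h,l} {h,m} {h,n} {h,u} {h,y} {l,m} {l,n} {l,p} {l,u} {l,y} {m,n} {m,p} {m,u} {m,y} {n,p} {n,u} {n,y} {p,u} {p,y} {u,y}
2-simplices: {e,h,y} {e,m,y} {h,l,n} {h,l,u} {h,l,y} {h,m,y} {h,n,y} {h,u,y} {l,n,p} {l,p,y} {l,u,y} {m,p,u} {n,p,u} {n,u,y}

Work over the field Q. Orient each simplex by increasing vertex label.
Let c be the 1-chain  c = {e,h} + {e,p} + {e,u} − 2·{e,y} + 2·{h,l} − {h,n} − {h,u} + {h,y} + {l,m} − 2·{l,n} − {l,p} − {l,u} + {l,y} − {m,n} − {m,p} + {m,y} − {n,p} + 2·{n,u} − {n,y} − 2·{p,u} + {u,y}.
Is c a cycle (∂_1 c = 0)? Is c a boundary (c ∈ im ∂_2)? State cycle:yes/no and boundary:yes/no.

n_0=8 n_1=25 n_2=14  [Q]
∂1: piv[eh,em,ep,eu,ey,hl,hn] rk=7  ker:hm,hu,hy,lm,ln,lp,lu,ly,mn,mp,mu,my,np,nu,ny,pu,py,uy
∂2: piv[ehy,emy,hln,hlu,hly,hmy,hny,huy,lnp,lpy,mpu,npu,nuy] rk=13  ker:luy
∂1c = −{e} + 4·{l} + 2·{m} − 4·{n} − 2·{u} + {y}

cycle:no boundary:no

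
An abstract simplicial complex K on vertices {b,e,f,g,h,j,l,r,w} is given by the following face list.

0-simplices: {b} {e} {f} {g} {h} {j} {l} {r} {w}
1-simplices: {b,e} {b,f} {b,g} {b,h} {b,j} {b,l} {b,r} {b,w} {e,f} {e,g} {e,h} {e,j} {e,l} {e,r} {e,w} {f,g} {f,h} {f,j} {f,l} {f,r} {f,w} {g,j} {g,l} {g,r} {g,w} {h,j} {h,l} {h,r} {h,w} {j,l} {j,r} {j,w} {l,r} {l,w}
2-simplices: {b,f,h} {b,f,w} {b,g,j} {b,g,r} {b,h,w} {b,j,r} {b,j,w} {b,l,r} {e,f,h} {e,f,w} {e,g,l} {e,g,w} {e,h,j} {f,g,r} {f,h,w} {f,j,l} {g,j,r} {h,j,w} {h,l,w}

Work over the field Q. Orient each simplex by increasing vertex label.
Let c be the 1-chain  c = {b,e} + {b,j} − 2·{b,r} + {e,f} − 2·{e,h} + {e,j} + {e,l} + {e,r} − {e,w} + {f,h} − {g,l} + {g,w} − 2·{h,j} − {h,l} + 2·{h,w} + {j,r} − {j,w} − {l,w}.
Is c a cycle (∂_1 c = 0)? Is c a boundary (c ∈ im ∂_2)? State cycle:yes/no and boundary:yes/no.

cycle:yes boundary:no

n_0=9 n_1=34 n_2=19  [Q]
∂1: piv[be,bf,bg,bh,bj,bl,br,bw] rk=8  ker:ef,eg,eh,ej,el,er,ew,fg,fh,fj,fl,fr,fw,gj,gl,gr,gw,hj,hl,hr,hw,jl,jr,jw,lr,lw
∂2: piv[bfh,bfw,bgj,bgr,bhw,bjr,bjw,blr,efh,efw,egl,egw,ehj,fgr,fjl,hjw,hlw] rk=17  ker:fhw,gjr
∂1c = 0
c vs im∂2: residual ≠ 0 ⇒ not boundary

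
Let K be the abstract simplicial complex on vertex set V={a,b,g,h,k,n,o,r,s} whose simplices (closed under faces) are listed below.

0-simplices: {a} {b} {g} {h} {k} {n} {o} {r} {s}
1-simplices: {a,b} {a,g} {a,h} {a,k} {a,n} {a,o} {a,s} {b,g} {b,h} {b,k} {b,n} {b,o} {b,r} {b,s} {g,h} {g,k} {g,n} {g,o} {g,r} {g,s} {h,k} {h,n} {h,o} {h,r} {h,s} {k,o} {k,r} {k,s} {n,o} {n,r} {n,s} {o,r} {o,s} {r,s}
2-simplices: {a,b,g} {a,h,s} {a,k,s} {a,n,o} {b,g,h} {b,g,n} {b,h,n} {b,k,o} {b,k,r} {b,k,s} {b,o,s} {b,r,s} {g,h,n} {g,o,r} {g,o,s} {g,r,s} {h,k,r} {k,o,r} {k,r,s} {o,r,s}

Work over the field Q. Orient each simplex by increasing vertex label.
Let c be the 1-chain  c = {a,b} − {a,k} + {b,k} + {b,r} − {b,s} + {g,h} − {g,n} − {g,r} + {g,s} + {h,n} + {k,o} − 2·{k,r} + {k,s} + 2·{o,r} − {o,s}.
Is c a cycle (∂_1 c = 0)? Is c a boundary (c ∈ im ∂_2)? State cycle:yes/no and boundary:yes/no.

cycle:yes boundary:no

n_0=9 n_1=34 n_2=20  [Q]
∂1: piv[ab,ag,ah,ak,an,ao,as,br] rk=8  ker:bg,bh,bk,bn,bo,bs,gh,gk,gn,go,gr,gs,hk,hn,ho,hr,hs,ko,kr,ks,no,nr,ns,or,os,rs
∂2: piv[abg,ahs,aks,ano,bgh,bgn,bhn,bko,bkr,bks,bos,brs,gor,gos,grs,hkr] rk=16  ker:ghn,kor,krs,ors
∂1c = 0
c vs im∂2: residual ≠ 0 ⇒ not boundary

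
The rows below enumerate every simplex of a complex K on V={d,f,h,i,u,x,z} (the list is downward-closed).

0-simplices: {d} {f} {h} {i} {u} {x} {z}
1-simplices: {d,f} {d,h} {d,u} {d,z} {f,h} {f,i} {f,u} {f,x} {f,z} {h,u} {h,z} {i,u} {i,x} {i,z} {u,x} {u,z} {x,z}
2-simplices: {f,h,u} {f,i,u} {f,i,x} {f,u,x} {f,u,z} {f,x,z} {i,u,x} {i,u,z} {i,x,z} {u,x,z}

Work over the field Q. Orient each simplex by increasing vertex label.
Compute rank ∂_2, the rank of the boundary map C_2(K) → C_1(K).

rank∂_2=7

n_0=7 n_1=17 n_2=10  [Q]
∂1: piv[df,dh,du,dz,fi,fx] rk=6  ker:fh,fu,fz,hu,hz,iu,ix,iz,ux,uz,xz
∂2: piv[fhu,fiu,fix,fux,fuz,fxz,iuz] rk=7  ker:iux,ixz,uxz
rk∂_2=7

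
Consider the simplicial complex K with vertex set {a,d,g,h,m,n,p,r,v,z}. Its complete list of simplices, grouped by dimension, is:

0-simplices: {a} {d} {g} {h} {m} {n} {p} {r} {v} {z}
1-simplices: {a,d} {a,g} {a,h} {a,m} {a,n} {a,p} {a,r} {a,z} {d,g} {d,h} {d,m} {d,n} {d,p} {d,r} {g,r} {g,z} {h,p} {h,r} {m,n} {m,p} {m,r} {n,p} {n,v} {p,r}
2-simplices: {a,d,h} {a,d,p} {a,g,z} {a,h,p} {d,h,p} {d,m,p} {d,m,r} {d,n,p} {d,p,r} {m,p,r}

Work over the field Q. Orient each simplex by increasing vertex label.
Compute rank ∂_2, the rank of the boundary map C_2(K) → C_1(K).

n_0=10 n_1=24 n_2=10  [Q]
∂1: piv[ad,ag,ah,am,an,ap,ar,az,nv] rk=9  ker:dg,dh,dm,dn,dp,dr,gr,gz,hp,hr,mn,mp,mr,np,pr
∂2: piv[adh,adp,agz,ahp,dmp,dmr,dnp,dpr] rk=8  ker:dhp,mpr
rk∂_2=8

rank∂_2=8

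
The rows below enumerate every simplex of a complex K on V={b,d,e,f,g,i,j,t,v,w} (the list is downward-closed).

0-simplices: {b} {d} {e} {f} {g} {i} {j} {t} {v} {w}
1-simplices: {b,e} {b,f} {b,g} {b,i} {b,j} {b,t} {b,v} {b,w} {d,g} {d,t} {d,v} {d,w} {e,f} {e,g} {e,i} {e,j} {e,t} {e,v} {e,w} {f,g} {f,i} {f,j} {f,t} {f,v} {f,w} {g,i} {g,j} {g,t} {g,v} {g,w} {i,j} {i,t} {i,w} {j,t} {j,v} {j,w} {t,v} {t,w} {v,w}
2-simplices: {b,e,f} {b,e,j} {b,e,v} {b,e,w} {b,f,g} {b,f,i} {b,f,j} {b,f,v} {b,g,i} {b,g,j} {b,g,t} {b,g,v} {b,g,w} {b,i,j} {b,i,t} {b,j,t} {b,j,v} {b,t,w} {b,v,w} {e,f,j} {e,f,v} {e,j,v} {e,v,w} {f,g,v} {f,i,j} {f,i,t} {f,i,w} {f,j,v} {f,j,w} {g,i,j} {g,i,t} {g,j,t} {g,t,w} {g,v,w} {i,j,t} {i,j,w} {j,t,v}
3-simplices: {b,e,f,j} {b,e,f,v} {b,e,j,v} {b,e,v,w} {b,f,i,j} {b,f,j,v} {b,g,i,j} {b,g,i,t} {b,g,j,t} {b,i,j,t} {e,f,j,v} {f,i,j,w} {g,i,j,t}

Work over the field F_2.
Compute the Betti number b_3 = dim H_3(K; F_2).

n_0=10 n_1=39 n_2=37 n_3=13  [Z2]
∂1: piv[be,bf,bg,bi,bj,bt,bv,bw,dg] rk=9  ker:dt,dv,dw,ef,eg,ei,ej,et,ev,ew,fg,fi,fj,ft,fv,fw,gi,gj,gt,gv,gw,ij,it,iw,jt,jv,jw,tv,tw,vw
∂2: piv[bef,bej,bev,bew,bfg,bfi,bfj,bfv,bgi,bgj,bgt,bgv,bgw,bij,bit,bjt,bjv,btw,bvw,fit,fiw,fjw,jtv] rk=23  ker:efj,efv,ejv,evw,fgv,fij,fjv,gij,git,gjt,gtw,gvw,ijt,ijw
∂3: piv[befj,befv,bejv,bevw,bfij,bfjv,bgij,bgit,bgjt,bijt,fijw] rk=11  ker:efjv,gijt
b_3=(13−11)−0=2

b_3=2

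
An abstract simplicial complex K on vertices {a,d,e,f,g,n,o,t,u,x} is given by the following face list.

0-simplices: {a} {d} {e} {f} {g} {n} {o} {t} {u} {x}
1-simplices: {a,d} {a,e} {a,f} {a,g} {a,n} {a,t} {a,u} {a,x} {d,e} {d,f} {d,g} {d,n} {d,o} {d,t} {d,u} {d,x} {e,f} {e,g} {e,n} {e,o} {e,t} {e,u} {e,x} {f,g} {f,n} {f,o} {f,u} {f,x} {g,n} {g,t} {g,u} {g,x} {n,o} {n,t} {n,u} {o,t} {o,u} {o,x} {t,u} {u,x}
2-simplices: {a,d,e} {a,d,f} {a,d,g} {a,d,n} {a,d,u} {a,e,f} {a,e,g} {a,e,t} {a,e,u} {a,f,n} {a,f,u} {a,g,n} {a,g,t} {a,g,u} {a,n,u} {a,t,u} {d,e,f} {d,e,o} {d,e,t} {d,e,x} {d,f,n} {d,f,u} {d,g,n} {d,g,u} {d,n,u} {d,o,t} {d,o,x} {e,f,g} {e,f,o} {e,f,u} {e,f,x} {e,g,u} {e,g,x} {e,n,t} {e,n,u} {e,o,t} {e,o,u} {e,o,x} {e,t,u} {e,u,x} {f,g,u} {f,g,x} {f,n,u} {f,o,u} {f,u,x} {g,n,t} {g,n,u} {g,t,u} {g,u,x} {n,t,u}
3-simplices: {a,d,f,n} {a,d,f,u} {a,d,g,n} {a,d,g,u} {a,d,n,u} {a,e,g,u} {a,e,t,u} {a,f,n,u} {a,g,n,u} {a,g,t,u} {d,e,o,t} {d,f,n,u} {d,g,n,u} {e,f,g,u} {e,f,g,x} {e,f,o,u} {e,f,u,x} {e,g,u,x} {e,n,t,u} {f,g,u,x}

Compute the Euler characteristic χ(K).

n_0=10 n_1=40 n_2=50 n_3=20
χ=+10−40+50−20=0

χ(K)=0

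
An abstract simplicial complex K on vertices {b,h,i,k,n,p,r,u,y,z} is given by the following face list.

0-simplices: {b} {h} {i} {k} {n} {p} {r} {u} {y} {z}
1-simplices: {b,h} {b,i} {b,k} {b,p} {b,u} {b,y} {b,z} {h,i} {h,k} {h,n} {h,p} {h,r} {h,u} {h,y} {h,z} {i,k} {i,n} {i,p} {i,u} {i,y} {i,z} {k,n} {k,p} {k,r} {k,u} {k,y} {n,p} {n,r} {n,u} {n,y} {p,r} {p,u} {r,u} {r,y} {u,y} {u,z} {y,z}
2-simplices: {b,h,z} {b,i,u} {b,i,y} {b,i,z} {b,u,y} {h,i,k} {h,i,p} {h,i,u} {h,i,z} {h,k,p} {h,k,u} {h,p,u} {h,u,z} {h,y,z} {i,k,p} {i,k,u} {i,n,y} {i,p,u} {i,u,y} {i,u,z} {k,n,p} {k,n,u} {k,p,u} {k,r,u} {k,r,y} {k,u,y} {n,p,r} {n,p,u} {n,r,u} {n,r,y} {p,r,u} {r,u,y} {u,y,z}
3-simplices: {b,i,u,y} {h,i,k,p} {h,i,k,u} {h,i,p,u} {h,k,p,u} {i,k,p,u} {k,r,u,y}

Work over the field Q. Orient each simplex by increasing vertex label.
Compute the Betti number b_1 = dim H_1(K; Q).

b_1=4

n_0=10 n_1=37 n_2=33 n_3=7  [Q]
∂1: piv[bh,bi,bk,bp,bu,by,bz,hn,hr] rk=9  ker:hi,hk,hp,hu,hy,hz,ik,in,ip,iu,iy,iz,kn,kp,kr,ku,ky,np,nr,nu,ny,pr,pu,ru,ry,uy,uz,yz
∂2: piv[bhz,biu,biy,biz,buy,hik,hip,hiu,hiz,hkp,hku,hpu,huz,hyz,iny,knp,knu,kru,kry,kuy,npr,nru,nry,uyz] rk=24  ker:ikp,iku,ipu,iuy,iuz,kpu,npu,pru,ruy
∂3: piv[biuy,hikp,hiku,hipu,hkpu,kruy] rk=6  ker:ikpu
b_1=(37−9)−24=4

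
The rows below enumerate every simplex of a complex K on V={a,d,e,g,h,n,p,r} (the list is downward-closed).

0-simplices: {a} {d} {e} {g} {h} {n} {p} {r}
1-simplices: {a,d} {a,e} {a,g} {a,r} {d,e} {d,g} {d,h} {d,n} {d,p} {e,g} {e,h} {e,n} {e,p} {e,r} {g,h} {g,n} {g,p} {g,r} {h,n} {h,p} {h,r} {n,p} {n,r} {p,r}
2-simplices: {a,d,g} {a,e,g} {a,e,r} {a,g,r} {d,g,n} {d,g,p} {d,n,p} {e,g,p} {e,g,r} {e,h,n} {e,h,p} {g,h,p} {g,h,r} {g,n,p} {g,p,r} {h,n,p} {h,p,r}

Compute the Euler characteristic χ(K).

n_0=8 n_1=24 n_2=17
χ=+8−24+17=1

χ(K)=1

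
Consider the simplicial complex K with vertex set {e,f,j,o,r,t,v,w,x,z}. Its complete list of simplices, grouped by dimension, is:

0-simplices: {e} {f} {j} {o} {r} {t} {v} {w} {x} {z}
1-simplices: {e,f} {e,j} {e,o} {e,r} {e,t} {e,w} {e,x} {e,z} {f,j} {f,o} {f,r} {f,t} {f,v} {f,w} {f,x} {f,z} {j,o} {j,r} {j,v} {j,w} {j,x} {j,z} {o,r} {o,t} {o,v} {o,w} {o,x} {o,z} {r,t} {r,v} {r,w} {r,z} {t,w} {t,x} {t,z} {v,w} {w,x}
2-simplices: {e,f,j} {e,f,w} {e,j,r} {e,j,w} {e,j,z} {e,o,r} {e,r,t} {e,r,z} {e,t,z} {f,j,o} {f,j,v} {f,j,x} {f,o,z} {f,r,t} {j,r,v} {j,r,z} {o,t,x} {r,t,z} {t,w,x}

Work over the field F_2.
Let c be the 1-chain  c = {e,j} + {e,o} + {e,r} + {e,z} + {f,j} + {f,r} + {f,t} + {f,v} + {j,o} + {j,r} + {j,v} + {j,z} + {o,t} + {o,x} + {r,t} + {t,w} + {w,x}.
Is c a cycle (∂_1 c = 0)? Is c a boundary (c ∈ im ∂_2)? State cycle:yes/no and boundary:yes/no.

cycle:yes boundary:no

n_0=10 n_1=37 n_2=19  [Z2]
∂1: piv[ef,ej,eo,er,et,ew,ex,ez,fv] rk=9  ker:fj,fo,fr,ft,fw,fx,fz,jo,jr,jv,jw,jx,jz,or,ot,ov,ow,ox,oz,rt,rv,rw,rz,tw,tx,tz,vw,wx
∂2: piv[efj,efw,ejr,ejw,ejz,eor,ert,erz,etz,fjo,fjv,fjx,foz,frt,jrv,otx,twx] rk=17  ker:jrz,rtz
∂1c = 0
c vs im∂2: residual ≠ 0 ⇒ not boundary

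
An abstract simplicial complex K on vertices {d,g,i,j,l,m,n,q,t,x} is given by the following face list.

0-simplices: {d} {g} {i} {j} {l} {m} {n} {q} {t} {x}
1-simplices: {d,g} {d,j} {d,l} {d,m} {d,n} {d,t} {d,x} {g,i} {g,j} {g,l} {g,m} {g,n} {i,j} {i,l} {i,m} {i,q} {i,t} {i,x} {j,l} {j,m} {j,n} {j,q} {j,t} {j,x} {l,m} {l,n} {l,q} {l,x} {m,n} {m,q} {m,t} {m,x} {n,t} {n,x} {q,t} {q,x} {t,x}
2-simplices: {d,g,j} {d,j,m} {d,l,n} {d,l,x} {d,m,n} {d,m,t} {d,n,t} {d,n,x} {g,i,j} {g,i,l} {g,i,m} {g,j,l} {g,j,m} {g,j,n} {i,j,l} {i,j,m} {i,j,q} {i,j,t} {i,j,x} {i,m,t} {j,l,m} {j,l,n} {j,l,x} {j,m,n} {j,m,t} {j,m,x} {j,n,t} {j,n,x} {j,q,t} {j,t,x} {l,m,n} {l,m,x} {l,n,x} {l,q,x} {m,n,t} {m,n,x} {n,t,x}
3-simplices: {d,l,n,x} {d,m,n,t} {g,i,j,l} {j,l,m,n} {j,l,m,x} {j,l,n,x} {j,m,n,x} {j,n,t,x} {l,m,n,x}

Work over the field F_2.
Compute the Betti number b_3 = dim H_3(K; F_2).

b_3=1

n_0=10 n_1=37 n_2=37 n_3=9  [Z2]
∂1: piv[dg,dj,dl,dm,dn,dt,dx,gi,iq] rk=9  ker:gj,gl,gm,gn,ij,il,im,it,ix,jl,jm,jn,jq,jt,jx,lm,ln,lq,lx,mn,mq,mt,mx,nt,nx,qt,qx,tx
∂2: piv[dgj,djm,dln,dlx,dmn,dmt,dnt,dnx,gij,gil,gim,gjl,gjm,gjn,ijq,ijt,ijx,imt,jlm,jln,jlx,jmn,jmx,jqt,jtx,lqx] rk=26  ker:ijl,ijm,jmt,jnt,jnx,lmn,lmx,lnx,mnt,mnx,ntx
∂3: piv[dlnx,dmnt,gijl,jlmn,jlmx,jlnx,jmnx,jntx] rk=8  ker:lmnx
b_3=(9−8)−0=1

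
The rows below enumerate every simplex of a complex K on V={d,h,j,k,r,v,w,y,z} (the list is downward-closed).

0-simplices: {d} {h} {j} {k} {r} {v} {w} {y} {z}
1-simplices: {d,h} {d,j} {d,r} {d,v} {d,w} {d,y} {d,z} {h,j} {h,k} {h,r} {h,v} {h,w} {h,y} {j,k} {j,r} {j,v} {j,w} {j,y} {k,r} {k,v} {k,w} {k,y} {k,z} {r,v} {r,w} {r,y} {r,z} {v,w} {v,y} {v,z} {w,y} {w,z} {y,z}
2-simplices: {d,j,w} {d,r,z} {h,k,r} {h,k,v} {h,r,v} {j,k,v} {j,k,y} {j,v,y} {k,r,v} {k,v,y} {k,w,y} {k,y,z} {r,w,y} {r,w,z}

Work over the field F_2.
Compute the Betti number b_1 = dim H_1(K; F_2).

n_0=9 n_1=33 n_2=14  [Z2]
∂1: piv[dh,dj,dr,dv,dw,dy,dz,hk] rk=8  ker:hj,hr,hv,hw,hy,jk,jr,jv,jw,jy,kr,kv,kw,ky,kz,rv,rw,ry,rz,vw,vy,vz,wy,wz,yz
∂2: piv[djw,drz,hkr,hkv,hrv,jkv,jky,jvy,kwy,kyz,rwy,rwz] rk=12  ker:krv,kvy
b_1=(33−8)−12=13

b_1=13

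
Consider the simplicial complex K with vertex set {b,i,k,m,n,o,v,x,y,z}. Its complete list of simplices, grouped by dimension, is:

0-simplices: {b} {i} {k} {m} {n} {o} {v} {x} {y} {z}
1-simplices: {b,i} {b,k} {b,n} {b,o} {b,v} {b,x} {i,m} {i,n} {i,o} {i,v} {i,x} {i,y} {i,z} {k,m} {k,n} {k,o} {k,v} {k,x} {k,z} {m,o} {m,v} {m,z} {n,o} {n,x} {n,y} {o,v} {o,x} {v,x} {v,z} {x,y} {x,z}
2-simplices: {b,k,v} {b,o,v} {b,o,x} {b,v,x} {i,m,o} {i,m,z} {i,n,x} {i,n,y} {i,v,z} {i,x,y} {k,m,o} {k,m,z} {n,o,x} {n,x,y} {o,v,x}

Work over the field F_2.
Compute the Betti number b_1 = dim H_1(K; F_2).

b_1=9

n_0=10 n_1=31 n_2=15  [Z2]
∂1: piv[bi,bk,bn,bo,bv,bx,im,iy,iz] rk=9  ker:in,io,iv,ix,km,kn,ko,kv,kx,kz,mo,mv,mz,no,nx,ny,ov,ox,vx,vz,xy,xz
∂2: piv[bkv,bov,box,bvx,imo,imz,inx,iny,ivz,ixy,kmo,kmz,nox] rk=13  ker:nxy,ovx
b_1=(31−9)−13=9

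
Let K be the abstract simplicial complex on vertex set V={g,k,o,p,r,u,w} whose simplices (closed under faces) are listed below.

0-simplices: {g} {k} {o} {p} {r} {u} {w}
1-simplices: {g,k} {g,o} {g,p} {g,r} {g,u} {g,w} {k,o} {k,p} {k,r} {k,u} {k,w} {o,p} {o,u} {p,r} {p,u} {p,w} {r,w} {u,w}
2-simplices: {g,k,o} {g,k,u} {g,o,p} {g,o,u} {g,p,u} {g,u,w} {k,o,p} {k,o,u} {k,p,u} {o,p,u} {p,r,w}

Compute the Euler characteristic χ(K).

χ(K)=0

n_0=7 n_1=18 n_2=11
χ=+7−18+11=0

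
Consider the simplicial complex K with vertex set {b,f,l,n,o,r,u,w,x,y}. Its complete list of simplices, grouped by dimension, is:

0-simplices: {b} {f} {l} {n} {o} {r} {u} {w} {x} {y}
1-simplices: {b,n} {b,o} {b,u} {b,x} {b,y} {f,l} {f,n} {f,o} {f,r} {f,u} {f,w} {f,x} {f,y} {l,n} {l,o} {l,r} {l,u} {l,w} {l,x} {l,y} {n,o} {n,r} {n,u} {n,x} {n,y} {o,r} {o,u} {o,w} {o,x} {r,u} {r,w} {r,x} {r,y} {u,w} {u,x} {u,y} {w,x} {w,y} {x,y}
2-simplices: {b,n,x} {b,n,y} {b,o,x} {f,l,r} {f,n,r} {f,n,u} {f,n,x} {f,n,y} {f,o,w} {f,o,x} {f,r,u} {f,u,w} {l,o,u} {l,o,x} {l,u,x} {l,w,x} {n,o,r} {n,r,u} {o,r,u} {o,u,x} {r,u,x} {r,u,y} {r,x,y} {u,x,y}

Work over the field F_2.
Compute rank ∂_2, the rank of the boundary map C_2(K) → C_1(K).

n_0=10 n_1=39 n_2=24  [Z2]
∂1: piv[bn,bo,bu,bx,by,fl,fn,fr,fw] rk=9  ker:fo,fu,fx,fy,ln,lo,lr,lu,lw,lx,ly,no,nr,nu,nx,ny,or,ou,ow,ox,ru,rw,rx,ry,uw,ux,uy,wx,wy,xy
∂2: piv[bnx,bny,box,flr,fnr,fnu,fnx,fny,fow,fox,fru,fuw,lou,lox,lux,lwx,nor,oru,rux,ruy,rxy] rk=21  ker:nru,oux,uxy
rk∂_2=21

rank∂_2=21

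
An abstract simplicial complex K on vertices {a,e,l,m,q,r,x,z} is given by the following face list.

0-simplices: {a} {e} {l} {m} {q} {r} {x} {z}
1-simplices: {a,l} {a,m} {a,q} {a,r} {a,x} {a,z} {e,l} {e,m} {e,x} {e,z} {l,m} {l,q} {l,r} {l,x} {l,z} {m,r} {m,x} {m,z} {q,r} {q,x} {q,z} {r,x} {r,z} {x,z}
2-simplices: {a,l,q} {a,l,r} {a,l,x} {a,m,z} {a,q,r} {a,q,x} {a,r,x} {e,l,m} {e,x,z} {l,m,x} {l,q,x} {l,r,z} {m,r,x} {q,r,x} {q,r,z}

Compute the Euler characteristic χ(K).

χ(K)=-1

n_0=8 n_1=24 n_2=15
χ=+8−24+15=-1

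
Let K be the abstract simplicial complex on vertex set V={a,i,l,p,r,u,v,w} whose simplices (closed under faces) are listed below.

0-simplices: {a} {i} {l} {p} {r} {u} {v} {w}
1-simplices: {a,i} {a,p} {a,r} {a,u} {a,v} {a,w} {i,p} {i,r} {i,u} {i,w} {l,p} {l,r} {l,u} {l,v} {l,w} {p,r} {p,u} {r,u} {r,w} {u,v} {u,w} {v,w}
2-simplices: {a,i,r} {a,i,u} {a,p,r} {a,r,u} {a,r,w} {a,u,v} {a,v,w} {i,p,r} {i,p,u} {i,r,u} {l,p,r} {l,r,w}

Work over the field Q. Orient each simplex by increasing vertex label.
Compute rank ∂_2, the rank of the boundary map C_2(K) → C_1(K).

rank∂_2=11

n_0=8 n_1=22 n_2=12  [Q]
∂1: piv[ai,ap,ar,au,av,aw,lp] rk=7  ker:ip,ir,iu,iw,lr,lu,lv,lw,pr,pu,ru,rw,uv,uw,vw
∂2: piv[air,aiu,apr,aru,arw,auv,avw,ipr,ipu,lpr,lrw] rk=11  ker:iru
rk∂_2=11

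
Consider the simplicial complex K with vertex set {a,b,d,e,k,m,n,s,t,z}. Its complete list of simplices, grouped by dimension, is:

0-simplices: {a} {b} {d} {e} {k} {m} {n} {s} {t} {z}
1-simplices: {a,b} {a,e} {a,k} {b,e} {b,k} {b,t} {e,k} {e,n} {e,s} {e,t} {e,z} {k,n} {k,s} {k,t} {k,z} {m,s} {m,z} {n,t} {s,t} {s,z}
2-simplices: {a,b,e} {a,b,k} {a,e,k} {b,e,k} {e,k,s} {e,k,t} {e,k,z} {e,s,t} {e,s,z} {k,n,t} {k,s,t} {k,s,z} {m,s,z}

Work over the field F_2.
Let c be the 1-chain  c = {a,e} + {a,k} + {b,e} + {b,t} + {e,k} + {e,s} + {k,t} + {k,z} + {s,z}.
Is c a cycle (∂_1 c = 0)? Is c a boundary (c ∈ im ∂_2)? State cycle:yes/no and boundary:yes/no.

n_0=10 n_1=20 n_2=13  [Z2]
∂1: piv[ab,ae,ak,bt,en,es,ez,ms] rk=8  ker:be,bk,ek,et,kn,ks,kt,kz,mz,nt,st,sz
∂2: piv[abe,abk,aek,eks,ekt,ekz,est,esz,knt,msz] rk=10  ker:bek,kst,ksz
∂1c = 0
c vs im∂2: residual ≠ 0 ⇒ not boundary

cycle:yes boundary:no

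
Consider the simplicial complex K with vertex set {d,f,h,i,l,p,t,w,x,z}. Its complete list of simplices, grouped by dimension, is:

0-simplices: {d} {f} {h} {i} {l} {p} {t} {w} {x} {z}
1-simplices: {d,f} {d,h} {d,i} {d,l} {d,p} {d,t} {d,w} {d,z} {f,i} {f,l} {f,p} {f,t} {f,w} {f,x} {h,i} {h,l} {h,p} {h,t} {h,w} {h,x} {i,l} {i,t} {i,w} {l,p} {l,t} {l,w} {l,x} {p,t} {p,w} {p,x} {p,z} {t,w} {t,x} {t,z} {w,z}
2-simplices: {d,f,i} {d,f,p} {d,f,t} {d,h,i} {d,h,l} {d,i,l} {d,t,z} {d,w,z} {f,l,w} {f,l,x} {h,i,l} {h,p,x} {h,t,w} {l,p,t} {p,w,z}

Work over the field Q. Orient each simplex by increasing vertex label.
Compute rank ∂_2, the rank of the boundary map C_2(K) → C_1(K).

rank∂_2=14

n_0=10 n_1=35 n_2=15  [Q]
∂1: piv[df,dh,di,dl,dp,dt,dw,dz,fx] rk=9  ker:fi,fl,fp,ft,fw,hi,hl,hp,ht,hw,hx,il,it,iw,lp,lt,lw,lx,pt,pw,px,pz,tw,tx,tz,wz
∂2: piv[dfi,dfp,dft,dhi,dhl,dil,dtz,dwz,flw,flx,hpx,htw,lpt,pwz] rk=14  ker:hil
rk∂_2=14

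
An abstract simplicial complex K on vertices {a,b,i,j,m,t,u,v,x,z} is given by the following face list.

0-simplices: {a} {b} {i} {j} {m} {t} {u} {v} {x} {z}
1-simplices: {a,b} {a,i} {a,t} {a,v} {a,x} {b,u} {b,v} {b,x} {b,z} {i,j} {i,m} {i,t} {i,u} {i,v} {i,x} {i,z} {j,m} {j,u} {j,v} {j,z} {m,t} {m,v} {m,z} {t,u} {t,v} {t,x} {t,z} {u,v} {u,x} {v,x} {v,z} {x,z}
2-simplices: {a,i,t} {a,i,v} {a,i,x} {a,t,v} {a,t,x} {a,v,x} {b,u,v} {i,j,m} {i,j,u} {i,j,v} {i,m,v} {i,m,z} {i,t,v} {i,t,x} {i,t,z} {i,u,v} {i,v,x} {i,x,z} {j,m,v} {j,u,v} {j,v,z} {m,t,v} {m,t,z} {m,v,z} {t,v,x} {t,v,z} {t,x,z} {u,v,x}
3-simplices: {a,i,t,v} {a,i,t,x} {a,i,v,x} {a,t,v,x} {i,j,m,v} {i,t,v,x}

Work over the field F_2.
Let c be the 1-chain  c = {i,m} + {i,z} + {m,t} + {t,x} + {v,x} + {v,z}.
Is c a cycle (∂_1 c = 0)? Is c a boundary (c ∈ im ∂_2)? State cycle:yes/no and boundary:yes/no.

cycle:yes boundary:yes

n_0=10 n_1=32 n_2=28 n_3=6  [Z2]
∂1: piv[ab,ai,at,av,ax,bu,bz,ij,im] rk=9  ker:bv,bx,it,iu,iv,ix,iz,jm,ju,jv,jz,mt,mv,mz,tu,tv,tx,tz,uv,ux,vx,vz,xz
∂2: piv[ait,aiv,aix,atv,atx,avx,buv,ijm,iju,ijv,imv,imz,itz,iuv,ixz,jvz,mtv,mvz,uvx] rk=19  ker:itv,itx,ivx,jmv,juv,mtz,tvx,tvz,txz
∂3: piv[aitv,aitx,aivx,atvx,ijmv] rk=5  ker:itvx
∂1c = 0
c vs im∂2: reduces to 0 ⇒ boundary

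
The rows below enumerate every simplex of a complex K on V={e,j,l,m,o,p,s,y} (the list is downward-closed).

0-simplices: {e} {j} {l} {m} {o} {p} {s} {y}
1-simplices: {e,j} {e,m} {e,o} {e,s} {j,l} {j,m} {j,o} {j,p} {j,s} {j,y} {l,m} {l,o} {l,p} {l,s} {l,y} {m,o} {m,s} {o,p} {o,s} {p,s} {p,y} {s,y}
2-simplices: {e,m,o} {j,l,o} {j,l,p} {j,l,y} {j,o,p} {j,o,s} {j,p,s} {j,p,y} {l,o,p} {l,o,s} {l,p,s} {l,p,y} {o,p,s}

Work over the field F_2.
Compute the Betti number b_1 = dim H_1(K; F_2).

b_1=6

n_0=8 n_1=22 n_2=13  [Z2]
∂1: piv[ej,em,eo,es,jl,jp,jy] rk=7  ker:jm,jo,js,lm,lo,lp,ls,ly,mo,ms,op,os,ps,py,sy
∂2: piv[emo,jlo,jlp,jly,jop,jos,jps,jpy,los] rk=9  ker:lop,lps,lpy,ops
b_1=(22−7)−9=6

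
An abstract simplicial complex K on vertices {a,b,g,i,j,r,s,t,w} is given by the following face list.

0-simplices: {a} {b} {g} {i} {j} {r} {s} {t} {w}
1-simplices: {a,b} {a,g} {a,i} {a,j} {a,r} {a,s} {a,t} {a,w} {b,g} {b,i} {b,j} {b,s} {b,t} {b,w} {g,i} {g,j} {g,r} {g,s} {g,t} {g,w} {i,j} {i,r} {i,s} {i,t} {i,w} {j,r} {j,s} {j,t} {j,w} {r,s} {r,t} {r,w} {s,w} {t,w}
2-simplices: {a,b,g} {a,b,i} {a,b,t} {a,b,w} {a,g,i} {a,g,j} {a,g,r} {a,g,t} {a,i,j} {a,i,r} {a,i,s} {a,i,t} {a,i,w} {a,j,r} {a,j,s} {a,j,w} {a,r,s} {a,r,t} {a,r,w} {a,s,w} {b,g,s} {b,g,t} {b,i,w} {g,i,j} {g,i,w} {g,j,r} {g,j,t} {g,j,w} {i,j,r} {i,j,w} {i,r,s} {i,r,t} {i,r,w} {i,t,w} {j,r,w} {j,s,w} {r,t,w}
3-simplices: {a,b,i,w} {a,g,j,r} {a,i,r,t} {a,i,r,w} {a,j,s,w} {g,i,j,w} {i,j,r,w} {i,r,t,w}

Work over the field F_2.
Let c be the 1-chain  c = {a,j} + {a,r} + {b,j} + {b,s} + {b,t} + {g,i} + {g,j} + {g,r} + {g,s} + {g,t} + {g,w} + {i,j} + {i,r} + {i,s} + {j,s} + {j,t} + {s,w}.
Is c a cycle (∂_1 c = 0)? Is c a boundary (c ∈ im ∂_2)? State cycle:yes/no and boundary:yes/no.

cycle:no boundary:no

n_0=9 n_1=34 n_2=37 n_3=8  [Z2]
∂1: piv[ab,ag,ai,aj,ar,as,at,aw] rk=8  ker:bg,bi,bj,bs,bt,bw,gi,gj,gr,gs,gt,gw,ij,ir,is,it,iw,jr,js,jt,jw,rs,rt,rw,sw,tw
∂2: piv[abg,abi,abt,abw,agi,agj,agr,agt,aij,air,ais,ait,aiw,ajr,ajs,ajw,ars,art,arw,asw,bgs,giw,gjt,itw] rk=24  ker:bgt,biw,gij,gjr,gjw,ijr,ijw,irs,irt,irw,jrw,jsw,rtw
∂3: piv[abiw,agjr,airt,airw,ajsw,gijw,ijrw,irtw] rk=8
∂1c = {b} + {r} + {s} + {t}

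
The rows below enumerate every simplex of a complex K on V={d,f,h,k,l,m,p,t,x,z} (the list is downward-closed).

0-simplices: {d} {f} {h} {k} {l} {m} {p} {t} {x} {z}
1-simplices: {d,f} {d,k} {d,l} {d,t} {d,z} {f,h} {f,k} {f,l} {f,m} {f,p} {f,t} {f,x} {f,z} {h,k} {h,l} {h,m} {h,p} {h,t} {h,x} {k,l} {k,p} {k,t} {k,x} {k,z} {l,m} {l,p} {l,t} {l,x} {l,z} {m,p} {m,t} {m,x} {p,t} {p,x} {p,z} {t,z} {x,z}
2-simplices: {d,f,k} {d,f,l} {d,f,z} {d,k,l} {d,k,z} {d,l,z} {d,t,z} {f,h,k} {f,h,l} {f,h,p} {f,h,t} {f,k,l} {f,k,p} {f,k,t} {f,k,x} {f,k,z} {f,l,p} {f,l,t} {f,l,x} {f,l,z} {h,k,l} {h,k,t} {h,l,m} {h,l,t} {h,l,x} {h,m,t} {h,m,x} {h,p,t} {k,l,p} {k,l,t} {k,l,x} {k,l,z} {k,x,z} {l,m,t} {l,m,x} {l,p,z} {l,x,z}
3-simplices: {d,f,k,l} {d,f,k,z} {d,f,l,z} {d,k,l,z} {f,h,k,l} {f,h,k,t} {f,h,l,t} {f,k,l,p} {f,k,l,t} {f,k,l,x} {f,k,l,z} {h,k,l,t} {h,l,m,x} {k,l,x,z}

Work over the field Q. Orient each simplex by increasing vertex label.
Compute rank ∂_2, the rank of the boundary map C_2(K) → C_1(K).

rank∂_2=24

n_0=10 n_1=37 n_2=37 n_3=14  [Q]
∂1: piv[df,dk,dl,dt,dz,fh,fm,fp,fx] rk=9  ker:fk,fl,ft,fz,hk,hl,hm,hp,ht,hx,kl,kp,kt,kx,kz,lm,lp,lt,lx,lz,mp,mt,mx,pt,px,pz,tz,xz
∂2: piv[dfk,dfl,dfz,dkl,dkz,dlz,dtz,fhk,fhl,fhp,fht,fkp,fkt,fkx,flp,flt,flx,hlm,hlx,hmt,hmx,hpt,kxz,lpz] rk=24  ker:fkl,fkz,flz,hkl,hkt,hlt,klp,klt,klx,klz,lmt,lmx,lxz
∂3: piv[dfkl,dfkz,dflz,dklz,fhkl,fhkt,fhlt,fklp,fklt,fklx,hlmx,klxz] rk=12  ker:fklz,hklt
rk∂_2=24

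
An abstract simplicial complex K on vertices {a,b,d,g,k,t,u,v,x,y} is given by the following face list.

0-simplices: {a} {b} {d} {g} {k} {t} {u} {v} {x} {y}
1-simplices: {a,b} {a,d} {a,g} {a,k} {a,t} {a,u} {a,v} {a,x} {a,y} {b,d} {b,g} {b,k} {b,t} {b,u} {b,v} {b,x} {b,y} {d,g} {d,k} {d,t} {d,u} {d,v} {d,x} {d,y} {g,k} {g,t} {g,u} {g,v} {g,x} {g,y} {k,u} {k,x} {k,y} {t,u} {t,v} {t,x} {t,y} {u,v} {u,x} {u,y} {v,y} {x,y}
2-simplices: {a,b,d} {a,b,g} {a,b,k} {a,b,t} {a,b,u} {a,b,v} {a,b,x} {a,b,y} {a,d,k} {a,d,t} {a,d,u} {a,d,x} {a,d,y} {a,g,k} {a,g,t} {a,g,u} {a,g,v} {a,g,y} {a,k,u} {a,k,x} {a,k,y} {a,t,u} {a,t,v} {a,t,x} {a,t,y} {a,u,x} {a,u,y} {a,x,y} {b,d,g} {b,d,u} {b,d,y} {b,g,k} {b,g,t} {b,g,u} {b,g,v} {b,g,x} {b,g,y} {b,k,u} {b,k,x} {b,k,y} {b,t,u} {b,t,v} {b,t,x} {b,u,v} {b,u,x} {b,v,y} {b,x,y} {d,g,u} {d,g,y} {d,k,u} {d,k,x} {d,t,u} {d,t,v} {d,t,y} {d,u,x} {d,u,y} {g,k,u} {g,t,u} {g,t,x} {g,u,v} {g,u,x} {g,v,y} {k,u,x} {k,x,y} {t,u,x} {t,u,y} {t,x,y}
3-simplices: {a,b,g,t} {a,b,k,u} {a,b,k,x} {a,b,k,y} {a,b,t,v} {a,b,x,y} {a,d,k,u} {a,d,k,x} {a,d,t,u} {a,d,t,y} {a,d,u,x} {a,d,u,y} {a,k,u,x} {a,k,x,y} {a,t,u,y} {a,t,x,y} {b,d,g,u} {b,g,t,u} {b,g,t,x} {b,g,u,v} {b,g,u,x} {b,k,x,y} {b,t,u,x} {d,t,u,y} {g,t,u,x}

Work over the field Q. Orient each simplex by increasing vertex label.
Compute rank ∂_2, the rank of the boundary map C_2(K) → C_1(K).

n_0=10 n_1=42 n_2=67 n_3=25  [Q]
∂1: piv[ab,ad,ag,ak,at,au,av,ax,ay] rk=9  ker:bd,bg,bk,bt,bu,bv,bx,by,dg,dk,dt,du,dv,dx,dy,gk,gt,gu,gv,gx,gy,ku,kx,ky,tu,tv,tx,ty,uv,ux,uy,vy,xy
∂2: piv[abd,abg,abk,abt,abu,abv,abx,aby,adk,adt,adu,adx,ady,agk,agt,agu,agv,agy,aku,akx,aky,atu,atv,atx,aty,aux,auy,axy,bdg,bgx,buv,bvy,dtv] rk=33  ker:bdu,bdy,bgk,bgt,bgu,bgv,bgy,bku,bkx,bky,btu,btv,btx,bux,bxy,dgu,dgy,dku,dkx,dtu,dty,dux,duy,gku,gtu,gtx,guv,gux,gvy,kux,kxy,tux,tuy,txy
∂3: piv[abgt,abku,abkx,abky,abtv,abxy,adku,adkx,adtu,adty,adux,aduy,akux,akxy,atuy,atxy,bdgu,bgtu,bgtx,bguv,bgux,btux] rk=22  ker:bkxy,dtuy,gtux
rk∂_2=33

rank∂_2=33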